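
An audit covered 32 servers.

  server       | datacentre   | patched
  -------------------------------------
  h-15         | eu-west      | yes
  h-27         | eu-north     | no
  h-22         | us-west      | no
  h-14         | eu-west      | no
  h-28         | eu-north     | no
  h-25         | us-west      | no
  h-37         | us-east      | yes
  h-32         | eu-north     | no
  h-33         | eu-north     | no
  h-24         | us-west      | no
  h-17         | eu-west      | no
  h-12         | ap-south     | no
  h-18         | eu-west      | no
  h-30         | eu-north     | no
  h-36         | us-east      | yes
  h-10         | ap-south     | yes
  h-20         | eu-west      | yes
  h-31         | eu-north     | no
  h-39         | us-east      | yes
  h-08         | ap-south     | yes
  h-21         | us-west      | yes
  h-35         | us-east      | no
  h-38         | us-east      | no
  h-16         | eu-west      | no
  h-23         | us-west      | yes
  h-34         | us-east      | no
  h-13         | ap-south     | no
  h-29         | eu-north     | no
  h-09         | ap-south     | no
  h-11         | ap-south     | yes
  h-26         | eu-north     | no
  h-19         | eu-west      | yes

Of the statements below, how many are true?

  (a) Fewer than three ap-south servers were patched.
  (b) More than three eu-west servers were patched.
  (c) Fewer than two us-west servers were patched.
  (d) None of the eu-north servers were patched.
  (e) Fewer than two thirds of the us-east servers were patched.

(a) ap-south: |A| = 6, |A ∩ B| = 3; needs |A ∩ B| < 3 — false.
(b) eu-west: |A| = 7, |A ∩ B| = 3; needs |A ∩ B| > 3 — false.
(c) us-west: |A| = 5, |A ∩ B| = 2; needs |A ∩ B| < 2 — false.
(d) eu-north: |A| = 8, |A ∩ B| = 0; needs A ∩ B = ∅ (|A ∩ B| = 0) — true.
(e) us-east: |A| = 6, |A ∩ B| = 3; needs |A ∩ B| / |A| < 2/3 — true.

2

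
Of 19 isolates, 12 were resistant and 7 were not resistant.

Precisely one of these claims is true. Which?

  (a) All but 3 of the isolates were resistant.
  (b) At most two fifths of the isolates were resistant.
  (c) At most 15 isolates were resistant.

(c)

|A| = 19, |A ∩ B| = 12, |A ∖ B| = 7.
(a) requires |A ∖ B| = 3: false.
(b) requires |A ∩ B| / |A| ≤ 2/5: false.
(c) requires |A ∩ B| ≤ 15: true.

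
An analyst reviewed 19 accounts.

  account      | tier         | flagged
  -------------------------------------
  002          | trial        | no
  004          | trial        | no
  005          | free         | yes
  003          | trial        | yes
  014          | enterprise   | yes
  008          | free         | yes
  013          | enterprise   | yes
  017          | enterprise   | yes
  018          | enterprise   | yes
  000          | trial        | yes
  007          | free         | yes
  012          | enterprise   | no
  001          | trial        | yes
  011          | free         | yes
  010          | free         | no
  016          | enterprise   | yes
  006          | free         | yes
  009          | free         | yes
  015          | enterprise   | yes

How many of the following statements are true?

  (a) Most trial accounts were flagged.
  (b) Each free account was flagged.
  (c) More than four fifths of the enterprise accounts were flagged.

2

(a) trial: |A| = 5, |A ∩ B| = 3; needs |A ∩ B| > |A ∖ B| — true.
(b) free: |A| = 7, |A ∩ B| = 6; needs A ⊆ B, i.e. every element of A is in B (|A ∖ B| = 0) — false.
(c) enterprise: |A| = 7, |A ∩ B| = 6; needs |A ∩ B| / |A| > 4/5 — true.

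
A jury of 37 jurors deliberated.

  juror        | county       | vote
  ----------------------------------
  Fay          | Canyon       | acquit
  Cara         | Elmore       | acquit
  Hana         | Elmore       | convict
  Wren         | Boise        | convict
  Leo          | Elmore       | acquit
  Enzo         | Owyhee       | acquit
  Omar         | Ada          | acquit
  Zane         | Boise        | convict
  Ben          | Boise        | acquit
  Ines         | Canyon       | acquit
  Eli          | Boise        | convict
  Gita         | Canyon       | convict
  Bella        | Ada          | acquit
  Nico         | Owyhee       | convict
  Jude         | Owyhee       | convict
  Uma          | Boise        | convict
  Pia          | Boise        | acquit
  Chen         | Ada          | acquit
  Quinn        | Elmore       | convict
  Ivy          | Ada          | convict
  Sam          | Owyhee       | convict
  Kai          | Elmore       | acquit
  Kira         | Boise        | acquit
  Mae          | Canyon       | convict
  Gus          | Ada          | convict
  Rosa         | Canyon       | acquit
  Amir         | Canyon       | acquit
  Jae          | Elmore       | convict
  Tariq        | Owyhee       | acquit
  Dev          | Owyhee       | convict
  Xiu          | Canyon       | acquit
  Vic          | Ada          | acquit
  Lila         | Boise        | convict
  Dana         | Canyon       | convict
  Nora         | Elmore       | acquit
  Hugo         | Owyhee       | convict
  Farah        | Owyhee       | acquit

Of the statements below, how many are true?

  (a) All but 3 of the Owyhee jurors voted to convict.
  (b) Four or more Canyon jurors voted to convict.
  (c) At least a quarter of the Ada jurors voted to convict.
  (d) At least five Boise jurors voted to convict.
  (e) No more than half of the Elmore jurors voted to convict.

4

(a) Owyhee: |A| = 8, |A ∩ B| = 5; needs |A ∖ B| = 3 — true.
(b) Canyon: |A| = 8, |A ∩ B| = 3; needs |A ∩ B| ≥ 4 — false.
(c) Ada: |A| = 6, |A ∩ B| = 2; needs |A ∩ B| / |A| ≥ 1/4 — true.
(d) Boise: |A| = 8, |A ∩ B| = 5; needs |A ∩ B| ≥ 5 — true.
(e) Elmore: |A| = 7, |A ∩ B| = 3; needs |A ∩ B| ≤ |A ∖ B| — true.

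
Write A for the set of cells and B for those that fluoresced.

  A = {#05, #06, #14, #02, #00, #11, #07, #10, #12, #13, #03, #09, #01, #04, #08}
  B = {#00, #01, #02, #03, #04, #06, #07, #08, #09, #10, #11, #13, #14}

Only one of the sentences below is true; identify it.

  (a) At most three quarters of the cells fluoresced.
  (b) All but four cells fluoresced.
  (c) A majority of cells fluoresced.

|A| = 15, |A ∩ B| = 13, |A ∖ B| = 2.
(a) requires |A ∩ B| / |A| ≤ 3/4: false.
(b) requires |A ∖ B| = 4: false.
(c) requires |A ∩ B| > |A ∖ B|: true.

(c)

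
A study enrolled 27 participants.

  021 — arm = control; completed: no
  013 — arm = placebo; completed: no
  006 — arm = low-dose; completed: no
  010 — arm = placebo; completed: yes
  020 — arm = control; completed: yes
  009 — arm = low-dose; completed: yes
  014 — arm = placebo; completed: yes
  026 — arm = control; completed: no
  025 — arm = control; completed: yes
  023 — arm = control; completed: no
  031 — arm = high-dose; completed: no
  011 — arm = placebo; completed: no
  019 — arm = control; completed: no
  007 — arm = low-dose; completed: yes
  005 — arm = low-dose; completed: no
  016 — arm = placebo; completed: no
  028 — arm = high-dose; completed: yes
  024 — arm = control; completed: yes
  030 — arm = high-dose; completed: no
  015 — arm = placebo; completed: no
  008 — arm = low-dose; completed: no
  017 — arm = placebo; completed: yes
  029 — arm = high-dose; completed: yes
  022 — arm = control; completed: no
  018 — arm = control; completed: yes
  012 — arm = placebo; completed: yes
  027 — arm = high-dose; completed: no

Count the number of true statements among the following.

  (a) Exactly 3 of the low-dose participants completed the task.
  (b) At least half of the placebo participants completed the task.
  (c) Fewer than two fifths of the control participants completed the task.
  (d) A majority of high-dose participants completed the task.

1

(a) low-dose: |A| = 5, |A ∩ B| = 2; needs |A ∩ B| = 3 — false.
(b) placebo: |A| = 8, |A ∩ B| = 4; needs |A ∩ B| ≥ |A ∖ B| — true.
(c) control: |A| = 9, |A ∩ B| = 4; needs |A ∩ B| / |A| < 2/5 — false.
(d) high-dose: |A| = 5, |A ∩ B| = 2; needs |A ∩ B| > |A ∖ B| — false.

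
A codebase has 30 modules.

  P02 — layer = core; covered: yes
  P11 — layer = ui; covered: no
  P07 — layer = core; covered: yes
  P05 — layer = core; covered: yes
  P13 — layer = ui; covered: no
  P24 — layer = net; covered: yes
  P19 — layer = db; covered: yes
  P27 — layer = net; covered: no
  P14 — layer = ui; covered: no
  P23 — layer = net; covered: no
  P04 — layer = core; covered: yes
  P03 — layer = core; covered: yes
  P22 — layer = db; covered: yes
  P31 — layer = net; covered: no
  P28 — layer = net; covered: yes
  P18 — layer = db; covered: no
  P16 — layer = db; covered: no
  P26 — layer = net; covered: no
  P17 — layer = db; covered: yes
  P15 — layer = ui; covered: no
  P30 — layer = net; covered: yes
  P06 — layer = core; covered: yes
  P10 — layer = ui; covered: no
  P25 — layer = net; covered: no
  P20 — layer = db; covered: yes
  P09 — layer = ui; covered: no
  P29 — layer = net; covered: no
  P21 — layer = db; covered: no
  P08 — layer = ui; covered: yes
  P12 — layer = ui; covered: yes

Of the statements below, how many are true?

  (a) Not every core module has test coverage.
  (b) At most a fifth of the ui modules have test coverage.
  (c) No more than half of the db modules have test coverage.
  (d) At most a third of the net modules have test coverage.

1

(a) core: |A| = 6, |A ∩ B| = 6; needs A ⊄ B (|A ∖ B| ≥ 1) — false.
(b) ui: |A| = 8, |A ∩ B| = 2; needs |A ∩ B| / |A| ≤ 1/5 — false.
(c) db: |A| = 7, |A ∩ B| = 4; needs |A ∩ B| ≤ |A ∖ B| — false.
(d) net: |A| = 9, |A ∩ B| = 3; needs |A ∩ B| / |A| ≤ 1/3 — true.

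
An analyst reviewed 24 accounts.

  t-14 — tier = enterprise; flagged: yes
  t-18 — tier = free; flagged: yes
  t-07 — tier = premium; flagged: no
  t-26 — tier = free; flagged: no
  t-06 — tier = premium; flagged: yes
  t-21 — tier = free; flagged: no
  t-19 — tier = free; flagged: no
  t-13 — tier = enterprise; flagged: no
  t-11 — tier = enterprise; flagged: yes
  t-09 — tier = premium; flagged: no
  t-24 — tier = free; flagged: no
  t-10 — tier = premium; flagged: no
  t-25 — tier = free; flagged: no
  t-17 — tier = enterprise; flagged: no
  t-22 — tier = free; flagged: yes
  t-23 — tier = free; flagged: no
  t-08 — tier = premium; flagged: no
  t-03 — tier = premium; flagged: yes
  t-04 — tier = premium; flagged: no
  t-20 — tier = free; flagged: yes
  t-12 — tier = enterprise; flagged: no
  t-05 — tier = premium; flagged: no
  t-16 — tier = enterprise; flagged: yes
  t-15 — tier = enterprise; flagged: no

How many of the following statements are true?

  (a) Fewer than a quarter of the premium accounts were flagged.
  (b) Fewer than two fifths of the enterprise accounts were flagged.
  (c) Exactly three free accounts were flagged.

1

(a) premium: |A| = 8, |A ∩ B| = 2; needs |A ∩ B| / |A| < 1/4 — false.
(b) enterprise: |A| = 7, |A ∩ B| = 3; needs |A ∩ B| / |A| < 2/5 — false.
(c) free: |A| = 9, |A ∩ B| = 3; needs |A ∩ B| = 3 — true.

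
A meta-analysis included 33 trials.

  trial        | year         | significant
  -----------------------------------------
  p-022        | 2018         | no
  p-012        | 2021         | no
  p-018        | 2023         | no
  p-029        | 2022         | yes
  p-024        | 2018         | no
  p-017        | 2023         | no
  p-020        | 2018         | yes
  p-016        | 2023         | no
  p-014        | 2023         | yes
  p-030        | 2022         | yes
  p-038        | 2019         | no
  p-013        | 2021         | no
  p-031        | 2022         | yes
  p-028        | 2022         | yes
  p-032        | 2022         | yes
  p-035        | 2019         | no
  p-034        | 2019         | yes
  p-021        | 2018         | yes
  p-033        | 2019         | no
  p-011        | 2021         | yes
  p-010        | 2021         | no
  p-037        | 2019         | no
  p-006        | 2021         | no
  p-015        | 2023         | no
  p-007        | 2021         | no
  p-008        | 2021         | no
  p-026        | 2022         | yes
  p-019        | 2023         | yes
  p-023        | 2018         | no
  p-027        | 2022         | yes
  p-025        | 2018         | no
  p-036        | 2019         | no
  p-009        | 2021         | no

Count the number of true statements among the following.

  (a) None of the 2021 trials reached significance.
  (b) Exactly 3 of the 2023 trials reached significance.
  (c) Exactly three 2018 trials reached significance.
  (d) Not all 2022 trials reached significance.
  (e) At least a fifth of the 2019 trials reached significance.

0

(a) 2021: |A| = 8, |A ∩ B| = 1; needs A ∩ B = ∅ (|A ∩ B| = 0) — false.
(b) 2023: |A| = 6, |A ∩ B| = 2; needs |A ∩ B| = 3 — false.
(c) 2018: |A| = 6, |A ∩ B| = 2; needs |A ∩ B| = 3 — false.
(d) 2022: |A| = 7, |A ∩ B| = 7; needs A ⊄ B (|A ∖ B| ≥ 1) — false.
(e) 2019: |A| = 6, |A ∩ B| = 1; needs |A ∩ B| / |A| ≥ 1/5 — false.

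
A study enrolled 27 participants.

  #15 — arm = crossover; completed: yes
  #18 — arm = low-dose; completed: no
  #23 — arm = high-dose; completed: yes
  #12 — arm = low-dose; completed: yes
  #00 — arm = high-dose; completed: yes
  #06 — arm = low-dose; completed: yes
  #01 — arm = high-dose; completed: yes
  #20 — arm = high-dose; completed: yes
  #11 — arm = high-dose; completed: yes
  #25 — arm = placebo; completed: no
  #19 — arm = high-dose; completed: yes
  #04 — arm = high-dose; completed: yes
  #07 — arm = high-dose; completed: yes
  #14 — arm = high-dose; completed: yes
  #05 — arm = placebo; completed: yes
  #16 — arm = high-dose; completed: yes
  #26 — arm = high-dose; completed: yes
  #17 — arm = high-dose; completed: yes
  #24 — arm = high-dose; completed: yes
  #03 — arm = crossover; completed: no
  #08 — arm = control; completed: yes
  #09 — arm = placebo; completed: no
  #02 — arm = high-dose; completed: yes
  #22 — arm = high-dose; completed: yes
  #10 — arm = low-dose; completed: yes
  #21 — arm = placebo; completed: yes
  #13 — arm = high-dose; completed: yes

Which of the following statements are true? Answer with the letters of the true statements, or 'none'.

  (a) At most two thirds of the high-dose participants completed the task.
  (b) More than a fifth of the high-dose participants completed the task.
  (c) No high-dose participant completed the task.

(b)

|A| = 16, |A ∩ B| = 16, |A ∖ B| = 0.
(a) |A ∩ B| / |A| ≤ 2/3: fails.
(b) |A ∩ B| / |A| > 1/5: holds.
(c) A ∩ B = ∅ (|A ∩ B| = 0): fails.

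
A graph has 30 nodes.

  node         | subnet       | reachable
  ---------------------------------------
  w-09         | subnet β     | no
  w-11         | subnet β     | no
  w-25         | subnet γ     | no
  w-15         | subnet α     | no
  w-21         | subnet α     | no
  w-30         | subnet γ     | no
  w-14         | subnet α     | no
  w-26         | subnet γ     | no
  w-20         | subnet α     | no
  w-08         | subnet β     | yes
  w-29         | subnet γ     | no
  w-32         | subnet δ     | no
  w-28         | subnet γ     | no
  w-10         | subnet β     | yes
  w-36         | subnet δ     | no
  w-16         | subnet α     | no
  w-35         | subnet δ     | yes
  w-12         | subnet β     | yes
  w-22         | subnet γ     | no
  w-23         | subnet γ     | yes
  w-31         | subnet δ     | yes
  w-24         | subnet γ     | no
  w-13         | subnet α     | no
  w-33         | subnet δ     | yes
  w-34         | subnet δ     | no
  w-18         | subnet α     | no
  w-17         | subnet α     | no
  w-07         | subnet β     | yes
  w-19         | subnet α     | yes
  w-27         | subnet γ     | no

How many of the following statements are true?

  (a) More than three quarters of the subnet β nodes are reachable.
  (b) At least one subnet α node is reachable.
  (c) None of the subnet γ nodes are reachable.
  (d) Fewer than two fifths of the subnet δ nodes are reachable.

1

(a) subnet β: |A| = 6, |A ∩ B| = 4; needs |A ∩ B| / |A| > 3/4 — false.
(b) subnet α: |A| = 9, |A ∩ B| = 1; needs A ∩ B ≠ ∅ (|A ∩ B| ≥ 1) — true.
(c) subnet γ: |A| = 9, |A ∩ B| = 1; needs A ∩ B = ∅ (|A ∩ B| = 0) — false.
(d) subnet δ: |A| = 6, |A ∩ B| = 3; needs |A ∩ B| / |A| < 2/5 — false.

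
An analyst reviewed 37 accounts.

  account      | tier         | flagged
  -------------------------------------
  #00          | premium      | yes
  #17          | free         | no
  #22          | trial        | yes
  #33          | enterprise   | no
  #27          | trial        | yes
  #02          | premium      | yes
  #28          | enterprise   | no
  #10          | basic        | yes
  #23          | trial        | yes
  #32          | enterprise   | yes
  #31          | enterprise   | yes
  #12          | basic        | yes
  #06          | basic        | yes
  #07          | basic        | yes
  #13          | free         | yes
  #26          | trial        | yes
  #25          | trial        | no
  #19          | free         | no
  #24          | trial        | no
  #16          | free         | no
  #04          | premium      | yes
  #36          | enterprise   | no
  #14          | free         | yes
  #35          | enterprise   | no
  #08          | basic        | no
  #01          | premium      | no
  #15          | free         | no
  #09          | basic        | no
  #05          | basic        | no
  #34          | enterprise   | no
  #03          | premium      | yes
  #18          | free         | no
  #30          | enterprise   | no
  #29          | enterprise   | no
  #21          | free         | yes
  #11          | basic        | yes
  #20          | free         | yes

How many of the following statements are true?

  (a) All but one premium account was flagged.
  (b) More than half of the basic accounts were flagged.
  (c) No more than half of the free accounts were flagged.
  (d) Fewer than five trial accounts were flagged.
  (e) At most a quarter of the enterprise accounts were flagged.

(a) premium: |A| = 5, |A ∩ B| = 4; needs |A ∖ B| = 1 — true.
(b) basic: |A| = 8, |A ∩ B| = 5; needs |A ∩ B| > |A ∖ B| — true.
(c) free: |A| = 9, |A ∩ B| = 4; needs |A ∩ B| ≤ |A ∖ B| — true.
(d) trial: |A| = 6, |A ∩ B| = 4; needs |A ∩ B| < 5 — true.
(e) enterprise: |A| = 9, |A ∩ B| = 2; needs |A ∩ B| / |A| ≤ 1/4 — true.

5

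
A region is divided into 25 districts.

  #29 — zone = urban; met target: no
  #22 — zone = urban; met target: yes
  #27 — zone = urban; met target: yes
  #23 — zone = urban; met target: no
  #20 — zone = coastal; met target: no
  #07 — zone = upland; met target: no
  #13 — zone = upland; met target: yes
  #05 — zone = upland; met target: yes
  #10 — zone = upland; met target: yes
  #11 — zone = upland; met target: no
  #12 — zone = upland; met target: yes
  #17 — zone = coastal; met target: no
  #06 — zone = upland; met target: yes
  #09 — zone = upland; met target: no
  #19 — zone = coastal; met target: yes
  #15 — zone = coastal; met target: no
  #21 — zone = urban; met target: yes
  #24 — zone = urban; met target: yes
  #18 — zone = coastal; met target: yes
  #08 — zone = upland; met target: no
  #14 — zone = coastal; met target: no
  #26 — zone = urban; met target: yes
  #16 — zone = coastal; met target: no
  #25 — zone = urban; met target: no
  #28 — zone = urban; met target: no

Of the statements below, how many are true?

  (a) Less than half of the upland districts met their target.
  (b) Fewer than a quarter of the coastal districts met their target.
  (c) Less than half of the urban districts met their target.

0

(a) upland: |A| = 9, |A ∩ B| = 5; needs |A ∩ B| < |A ∖ B| — false.
(b) coastal: |A| = 7, |A ∩ B| = 2; needs |A ∩ B| / |A| < 1/4 — false.
(c) urban: |A| = 9, |A ∩ B| = 5; needs |A ∩ B| < |A ∖ B| — false.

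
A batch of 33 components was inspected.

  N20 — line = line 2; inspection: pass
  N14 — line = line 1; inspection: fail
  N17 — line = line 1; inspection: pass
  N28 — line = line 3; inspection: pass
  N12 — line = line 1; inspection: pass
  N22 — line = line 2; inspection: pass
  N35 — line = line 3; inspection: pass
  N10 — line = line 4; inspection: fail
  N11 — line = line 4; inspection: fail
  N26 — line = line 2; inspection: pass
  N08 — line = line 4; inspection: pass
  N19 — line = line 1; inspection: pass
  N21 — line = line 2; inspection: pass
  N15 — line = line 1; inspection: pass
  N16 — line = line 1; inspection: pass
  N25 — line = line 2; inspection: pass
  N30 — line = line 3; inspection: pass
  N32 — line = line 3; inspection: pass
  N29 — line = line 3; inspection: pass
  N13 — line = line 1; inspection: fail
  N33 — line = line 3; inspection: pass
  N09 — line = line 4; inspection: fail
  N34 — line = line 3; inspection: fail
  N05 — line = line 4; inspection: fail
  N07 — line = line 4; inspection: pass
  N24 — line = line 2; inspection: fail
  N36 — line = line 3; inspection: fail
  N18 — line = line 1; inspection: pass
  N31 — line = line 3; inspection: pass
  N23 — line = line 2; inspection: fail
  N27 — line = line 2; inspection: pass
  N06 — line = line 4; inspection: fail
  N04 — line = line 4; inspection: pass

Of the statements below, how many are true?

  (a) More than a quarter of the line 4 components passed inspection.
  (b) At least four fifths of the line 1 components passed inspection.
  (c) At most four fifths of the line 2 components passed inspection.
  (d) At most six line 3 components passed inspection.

(a) line 4: |A| = 8, |A ∩ B| = 3; needs |A ∩ B| / |A| > 1/4 — true.
(b) line 1: |A| = 8, |A ∩ B| = 6; needs |A ∩ B| / |A| ≥ 4/5 — false.
(c) line 2: |A| = 8, |A ∩ B| = 6; needs |A ∩ B| / |A| ≤ 4/5 — true.
(d) line 3: |A| = 9, |A ∩ B| = 7; needs |A ∩ B| ≤ 6 — false.

2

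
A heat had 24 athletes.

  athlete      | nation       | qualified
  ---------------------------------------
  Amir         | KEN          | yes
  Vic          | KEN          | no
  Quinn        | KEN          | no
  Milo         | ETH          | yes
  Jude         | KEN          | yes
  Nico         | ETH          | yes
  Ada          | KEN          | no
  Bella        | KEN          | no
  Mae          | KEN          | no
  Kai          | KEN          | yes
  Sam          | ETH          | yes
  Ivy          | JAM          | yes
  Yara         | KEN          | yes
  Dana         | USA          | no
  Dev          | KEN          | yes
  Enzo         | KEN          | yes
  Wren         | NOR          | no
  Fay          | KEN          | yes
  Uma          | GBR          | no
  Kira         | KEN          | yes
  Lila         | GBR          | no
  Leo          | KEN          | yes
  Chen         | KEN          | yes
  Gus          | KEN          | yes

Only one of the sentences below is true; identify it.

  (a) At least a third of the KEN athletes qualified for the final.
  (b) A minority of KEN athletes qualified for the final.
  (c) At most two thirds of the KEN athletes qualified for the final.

|A| = 16, |A ∩ B| = 11, |A ∖ B| = 5.
(a) requires |A ∩ B| / |A| ≥ 1/3: true.
(b) requires |A ∩ B| < |A ∖ B|: false.
(c) requires |A ∩ B| / |A| ≤ 2/3: false.

(a)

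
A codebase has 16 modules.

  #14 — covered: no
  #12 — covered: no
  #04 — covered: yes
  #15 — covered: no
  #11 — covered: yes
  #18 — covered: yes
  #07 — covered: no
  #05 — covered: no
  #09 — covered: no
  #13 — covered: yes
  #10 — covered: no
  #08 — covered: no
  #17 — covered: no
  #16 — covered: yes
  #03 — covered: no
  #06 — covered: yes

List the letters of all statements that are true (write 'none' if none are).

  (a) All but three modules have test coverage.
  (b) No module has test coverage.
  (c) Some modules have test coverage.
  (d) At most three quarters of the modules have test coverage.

(c), (d)

|A| = 16, |A ∩ B| = 6, |A ∖ B| = 10.
(a) |A ∖ B| = 3: fails.
(b) A ∩ B = ∅ (|A ∩ B| = 0): fails.
(c) A ∩ B ≠ ∅ (|A ∩ B| ≥ 1): holds.
(d) |A ∩ B| / |A| ≤ 3/4: holds.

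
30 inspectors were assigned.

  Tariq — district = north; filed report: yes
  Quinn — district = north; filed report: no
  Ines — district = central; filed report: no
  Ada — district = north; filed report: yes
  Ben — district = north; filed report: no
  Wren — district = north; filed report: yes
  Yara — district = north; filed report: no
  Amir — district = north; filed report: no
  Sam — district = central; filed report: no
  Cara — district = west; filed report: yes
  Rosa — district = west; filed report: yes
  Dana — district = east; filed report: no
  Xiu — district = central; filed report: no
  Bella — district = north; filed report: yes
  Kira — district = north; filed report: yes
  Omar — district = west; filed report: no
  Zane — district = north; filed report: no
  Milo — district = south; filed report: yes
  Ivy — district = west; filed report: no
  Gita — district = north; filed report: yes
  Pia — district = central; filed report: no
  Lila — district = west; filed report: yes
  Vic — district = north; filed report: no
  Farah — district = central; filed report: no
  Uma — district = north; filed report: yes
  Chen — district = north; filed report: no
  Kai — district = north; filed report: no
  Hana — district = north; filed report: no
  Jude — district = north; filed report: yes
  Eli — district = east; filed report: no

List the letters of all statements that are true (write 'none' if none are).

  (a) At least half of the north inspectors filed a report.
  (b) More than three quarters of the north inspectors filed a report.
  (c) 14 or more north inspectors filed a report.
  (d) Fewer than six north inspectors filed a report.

|A| = 17, |A ∩ B| = 8, |A ∖ B| = 9.
(a) |A ∩ B| ≥ |A ∖ B|: fails.
(b) |A ∩ B| / |A| > 3/4: fails.
(c) |A ∩ B| ≥ 14: fails.
(d) |A ∩ B| < 6: fails.

none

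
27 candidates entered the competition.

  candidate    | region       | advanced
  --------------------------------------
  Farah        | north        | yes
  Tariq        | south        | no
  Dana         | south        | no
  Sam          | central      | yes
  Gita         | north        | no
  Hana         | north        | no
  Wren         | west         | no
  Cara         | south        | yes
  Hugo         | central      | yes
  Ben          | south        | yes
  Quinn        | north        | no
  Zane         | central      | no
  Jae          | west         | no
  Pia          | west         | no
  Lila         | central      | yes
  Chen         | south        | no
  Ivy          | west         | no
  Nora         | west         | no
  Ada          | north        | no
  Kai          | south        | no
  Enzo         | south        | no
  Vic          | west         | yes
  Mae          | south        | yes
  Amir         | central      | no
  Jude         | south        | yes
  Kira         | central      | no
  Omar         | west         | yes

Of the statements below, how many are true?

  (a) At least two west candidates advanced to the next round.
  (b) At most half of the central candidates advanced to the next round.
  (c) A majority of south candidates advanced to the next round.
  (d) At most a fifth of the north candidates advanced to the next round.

3

(a) west: |A| = 7, |A ∩ B| = 2; needs |A ∩ B| ≥ 2 — true.
(b) central: |A| = 6, |A ∩ B| = 3; needs |A ∩ B| ≤ |A ∖ B| — true.
(c) south: |A| = 9, |A ∩ B| = 4; needs |A ∩ B| > |A ∖ B| — false.
(d) north: |A| = 5, |A ∩ B| = 1; needs |A ∩ B| / |A| ≤ 1/5 — true.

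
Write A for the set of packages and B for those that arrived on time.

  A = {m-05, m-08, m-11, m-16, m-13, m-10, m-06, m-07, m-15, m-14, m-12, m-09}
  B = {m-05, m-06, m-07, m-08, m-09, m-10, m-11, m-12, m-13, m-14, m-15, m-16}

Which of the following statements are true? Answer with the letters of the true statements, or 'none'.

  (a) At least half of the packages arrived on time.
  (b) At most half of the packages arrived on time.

(a)

|A| = 12, |A ∩ B| = 12, |A ∖ B| = 0.
(a) |A ∩ B| ≥ |A ∖ B|: holds.
(b) |A ∩ B| ≤ |A ∖ B|: fails.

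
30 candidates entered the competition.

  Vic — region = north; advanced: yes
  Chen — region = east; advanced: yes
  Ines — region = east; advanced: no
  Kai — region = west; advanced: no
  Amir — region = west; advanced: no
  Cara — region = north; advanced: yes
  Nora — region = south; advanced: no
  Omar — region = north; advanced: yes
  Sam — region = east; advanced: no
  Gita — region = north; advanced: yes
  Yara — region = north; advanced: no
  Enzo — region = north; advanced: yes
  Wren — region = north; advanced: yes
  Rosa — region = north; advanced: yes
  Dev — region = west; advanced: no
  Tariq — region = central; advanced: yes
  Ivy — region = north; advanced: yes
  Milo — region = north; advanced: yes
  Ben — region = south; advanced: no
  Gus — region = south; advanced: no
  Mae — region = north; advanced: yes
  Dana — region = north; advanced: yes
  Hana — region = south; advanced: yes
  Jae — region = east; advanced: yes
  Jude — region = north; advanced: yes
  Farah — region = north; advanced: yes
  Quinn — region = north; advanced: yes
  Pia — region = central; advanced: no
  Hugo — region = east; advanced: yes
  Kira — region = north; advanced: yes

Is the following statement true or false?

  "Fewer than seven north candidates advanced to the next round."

False

Truth condition: |A ∩ B| < 7.
|A| = 16, |A ∩ B| = 15, |A ∖ B| = 1.
|A ∩ B| = 15, so the statement is false.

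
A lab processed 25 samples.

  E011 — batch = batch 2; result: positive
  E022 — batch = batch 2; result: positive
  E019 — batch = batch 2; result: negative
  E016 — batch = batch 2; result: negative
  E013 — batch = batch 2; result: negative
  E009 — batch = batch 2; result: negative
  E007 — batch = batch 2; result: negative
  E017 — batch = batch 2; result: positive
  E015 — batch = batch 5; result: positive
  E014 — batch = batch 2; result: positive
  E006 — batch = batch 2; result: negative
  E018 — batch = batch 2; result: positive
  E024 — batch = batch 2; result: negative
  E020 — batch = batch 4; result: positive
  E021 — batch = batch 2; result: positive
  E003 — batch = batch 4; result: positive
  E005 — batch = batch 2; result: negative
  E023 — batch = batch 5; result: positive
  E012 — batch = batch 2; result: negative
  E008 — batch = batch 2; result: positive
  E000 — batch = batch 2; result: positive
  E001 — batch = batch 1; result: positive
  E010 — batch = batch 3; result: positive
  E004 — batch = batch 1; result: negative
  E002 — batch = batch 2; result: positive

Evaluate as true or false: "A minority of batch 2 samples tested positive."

False

Truth condition: |A ∩ B| < |A ∖ B|.
|A| = 18, |A ∩ B| = 9, |A ∖ B| = 9.
9 = 9, so the statement is false.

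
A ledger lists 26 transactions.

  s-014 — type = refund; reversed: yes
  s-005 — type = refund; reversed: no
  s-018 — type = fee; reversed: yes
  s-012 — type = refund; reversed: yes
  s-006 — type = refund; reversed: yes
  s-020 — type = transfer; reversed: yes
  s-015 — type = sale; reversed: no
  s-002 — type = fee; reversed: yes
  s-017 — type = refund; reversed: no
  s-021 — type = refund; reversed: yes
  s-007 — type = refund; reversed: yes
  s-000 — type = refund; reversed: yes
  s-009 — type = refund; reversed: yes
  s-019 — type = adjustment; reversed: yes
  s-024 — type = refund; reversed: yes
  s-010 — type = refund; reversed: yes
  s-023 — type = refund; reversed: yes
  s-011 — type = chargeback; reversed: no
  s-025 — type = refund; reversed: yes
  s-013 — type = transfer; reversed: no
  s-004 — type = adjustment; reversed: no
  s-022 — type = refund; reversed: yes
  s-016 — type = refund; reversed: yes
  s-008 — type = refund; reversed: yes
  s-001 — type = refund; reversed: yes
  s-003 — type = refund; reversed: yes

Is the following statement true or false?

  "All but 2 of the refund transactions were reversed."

True

The determiner here denotes the relation: |A ∖ B| = 2.
|A| = 18, |A ∩ B| = 16, |A ∖ B| = 2.
|A ∖ B| = 2, so the statement is true.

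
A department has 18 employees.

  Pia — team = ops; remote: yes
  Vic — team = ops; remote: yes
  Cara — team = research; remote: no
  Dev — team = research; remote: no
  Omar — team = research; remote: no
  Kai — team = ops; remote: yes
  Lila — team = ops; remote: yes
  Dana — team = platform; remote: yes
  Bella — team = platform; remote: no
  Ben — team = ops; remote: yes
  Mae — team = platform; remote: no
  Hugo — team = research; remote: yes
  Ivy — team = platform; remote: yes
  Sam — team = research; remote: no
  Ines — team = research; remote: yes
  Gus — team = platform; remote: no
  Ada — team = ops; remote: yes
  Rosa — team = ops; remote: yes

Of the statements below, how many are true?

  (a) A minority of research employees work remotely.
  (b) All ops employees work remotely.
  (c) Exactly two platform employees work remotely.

(a) research: |A| = 6, |A ∩ B| = 2; needs |A ∩ B| < |A ∖ B| — true.
(b) ops: |A| = 7, |A ∩ B| = 7; needs A ⊆ B, i.e. every element of A is in B (|A ∖ B| = 0) — true.
(c) platform: |A| = 5, |A ∩ B| = 2; needs |A ∩ B| = 2 — true.

3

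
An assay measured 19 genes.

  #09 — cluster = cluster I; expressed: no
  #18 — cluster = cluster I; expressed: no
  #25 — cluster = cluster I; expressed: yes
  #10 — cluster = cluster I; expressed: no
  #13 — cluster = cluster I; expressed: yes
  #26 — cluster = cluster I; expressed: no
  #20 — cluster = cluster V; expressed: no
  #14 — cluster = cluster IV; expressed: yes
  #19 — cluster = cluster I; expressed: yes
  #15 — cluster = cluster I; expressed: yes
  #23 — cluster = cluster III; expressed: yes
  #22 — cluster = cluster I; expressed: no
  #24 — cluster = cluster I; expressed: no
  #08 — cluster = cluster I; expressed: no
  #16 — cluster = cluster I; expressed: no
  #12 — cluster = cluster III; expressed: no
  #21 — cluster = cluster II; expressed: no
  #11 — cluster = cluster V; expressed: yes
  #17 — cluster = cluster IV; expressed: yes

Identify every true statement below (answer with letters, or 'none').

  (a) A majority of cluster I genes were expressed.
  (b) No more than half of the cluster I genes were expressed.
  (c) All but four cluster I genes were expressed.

|A| = 12, |A ∩ B| = 4, |A ∖ B| = 8.
(a) |A ∩ B| > |A ∖ B|: fails.
(b) |A ∩ B| ≤ |A ∖ B|: holds.
(c) |A ∖ B| = 4: fails.

(b)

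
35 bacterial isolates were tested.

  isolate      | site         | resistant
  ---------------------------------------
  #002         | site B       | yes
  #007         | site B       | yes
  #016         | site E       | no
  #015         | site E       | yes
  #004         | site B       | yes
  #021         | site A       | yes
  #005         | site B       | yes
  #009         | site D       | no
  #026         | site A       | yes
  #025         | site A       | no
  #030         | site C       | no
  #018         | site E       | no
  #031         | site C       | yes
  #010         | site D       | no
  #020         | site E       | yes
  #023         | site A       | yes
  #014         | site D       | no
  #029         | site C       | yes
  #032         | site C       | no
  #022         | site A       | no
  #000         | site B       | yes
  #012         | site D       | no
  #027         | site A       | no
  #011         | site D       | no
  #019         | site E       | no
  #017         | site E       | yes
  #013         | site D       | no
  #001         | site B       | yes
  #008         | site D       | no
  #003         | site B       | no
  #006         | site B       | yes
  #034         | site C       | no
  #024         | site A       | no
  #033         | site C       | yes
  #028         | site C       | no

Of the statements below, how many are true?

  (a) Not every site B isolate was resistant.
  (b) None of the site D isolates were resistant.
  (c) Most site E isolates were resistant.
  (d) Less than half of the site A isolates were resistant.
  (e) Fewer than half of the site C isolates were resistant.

4

(a) site B: |A| = 8, |A ∩ B| = 7; needs A ⊄ B (|A ∖ B| ≥ 1) — true.
(b) site D: |A| = 7, |A ∩ B| = 0; needs A ∩ B = ∅ (|A ∩ B| = 0) — true.
(c) site E: |A| = 6, |A ∩ B| = 3; needs |A ∩ B| > |A ∖ B| — false.
(d) site A: |A| = 7, |A ∩ B| = 3; needs |A ∩ B| < |A ∖ B| — true.
(e) site C: |A| = 7, |A ∩ B| = 3; needs |A ∩ B| < |A ∖ B| — true.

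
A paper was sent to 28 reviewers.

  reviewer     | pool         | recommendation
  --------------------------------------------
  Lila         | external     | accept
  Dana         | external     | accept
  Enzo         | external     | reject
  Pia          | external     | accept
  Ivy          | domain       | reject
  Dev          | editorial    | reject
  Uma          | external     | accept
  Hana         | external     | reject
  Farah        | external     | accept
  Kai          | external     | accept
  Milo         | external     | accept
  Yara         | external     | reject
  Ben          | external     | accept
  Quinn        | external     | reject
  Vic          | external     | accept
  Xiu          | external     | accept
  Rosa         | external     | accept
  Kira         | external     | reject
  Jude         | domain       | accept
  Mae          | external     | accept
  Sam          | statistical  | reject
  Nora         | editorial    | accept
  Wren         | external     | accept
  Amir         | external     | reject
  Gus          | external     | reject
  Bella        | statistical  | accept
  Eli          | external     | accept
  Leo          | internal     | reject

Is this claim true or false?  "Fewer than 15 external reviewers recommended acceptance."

Truth condition: |A ∩ B| < 15.
|A| = 21, |A ∩ B| = 14, |A ∖ B| = 7.
|A ∩ B| = 14, so the statement is true.

True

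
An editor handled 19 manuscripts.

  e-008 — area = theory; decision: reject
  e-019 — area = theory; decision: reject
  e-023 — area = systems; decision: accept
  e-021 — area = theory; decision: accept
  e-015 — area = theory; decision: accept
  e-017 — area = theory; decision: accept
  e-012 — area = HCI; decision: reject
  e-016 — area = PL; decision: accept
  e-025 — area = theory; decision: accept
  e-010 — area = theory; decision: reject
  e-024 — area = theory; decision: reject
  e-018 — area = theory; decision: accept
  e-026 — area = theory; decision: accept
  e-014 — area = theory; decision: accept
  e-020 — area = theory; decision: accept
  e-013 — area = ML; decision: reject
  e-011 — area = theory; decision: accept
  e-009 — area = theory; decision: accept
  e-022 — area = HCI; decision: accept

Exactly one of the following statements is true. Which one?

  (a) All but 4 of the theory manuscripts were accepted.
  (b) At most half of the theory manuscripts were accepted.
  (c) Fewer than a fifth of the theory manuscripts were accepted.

(a)

|A| = 14, |A ∩ B| = 10, |A ∖ B| = 4.
(a) requires |A ∖ B| = 4: true.
(b) requires |A ∩ B| ≤ |A ∖ B|: false.
(c) requires |A ∩ B| / |A| < 1/5: false.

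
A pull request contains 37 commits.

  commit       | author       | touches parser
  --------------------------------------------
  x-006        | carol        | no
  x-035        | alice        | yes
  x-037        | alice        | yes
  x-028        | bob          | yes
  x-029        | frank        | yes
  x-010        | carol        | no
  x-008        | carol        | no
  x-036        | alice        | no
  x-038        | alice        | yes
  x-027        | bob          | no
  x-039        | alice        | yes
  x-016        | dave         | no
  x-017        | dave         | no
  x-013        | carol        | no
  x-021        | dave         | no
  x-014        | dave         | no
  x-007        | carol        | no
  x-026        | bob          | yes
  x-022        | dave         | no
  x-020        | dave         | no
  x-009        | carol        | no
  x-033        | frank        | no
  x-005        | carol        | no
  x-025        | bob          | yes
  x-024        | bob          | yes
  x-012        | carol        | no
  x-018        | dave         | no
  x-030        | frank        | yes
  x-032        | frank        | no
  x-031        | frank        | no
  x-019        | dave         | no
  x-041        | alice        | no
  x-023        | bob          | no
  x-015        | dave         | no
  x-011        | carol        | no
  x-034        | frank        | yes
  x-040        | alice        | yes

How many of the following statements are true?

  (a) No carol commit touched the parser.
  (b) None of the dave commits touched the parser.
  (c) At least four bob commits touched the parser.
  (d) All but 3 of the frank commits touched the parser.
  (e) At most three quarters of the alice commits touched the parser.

(a) carol: |A| = 9, |A ∩ B| = 0; needs A ∩ B = ∅ (|A ∩ B| = 0) — true.
(b) dave: |A| = 9, |A ∩ B| = 0; needs A ∩ B = ∅ (|A ∩ B| = 0) — true.
(c) bob: |A| = 6, |A ∩ B| = 4; needs |A ∩ B| ≥ 4 — true.
(d) frank: |A| = 6, |A ∩ B| = 3; needs |A ∖ B| = 3 — true.
(e) alice: |A| = 7, |A ∩ B| = 5; needs |A ∩ B| / |A| ≤ 3/4 — true.

5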